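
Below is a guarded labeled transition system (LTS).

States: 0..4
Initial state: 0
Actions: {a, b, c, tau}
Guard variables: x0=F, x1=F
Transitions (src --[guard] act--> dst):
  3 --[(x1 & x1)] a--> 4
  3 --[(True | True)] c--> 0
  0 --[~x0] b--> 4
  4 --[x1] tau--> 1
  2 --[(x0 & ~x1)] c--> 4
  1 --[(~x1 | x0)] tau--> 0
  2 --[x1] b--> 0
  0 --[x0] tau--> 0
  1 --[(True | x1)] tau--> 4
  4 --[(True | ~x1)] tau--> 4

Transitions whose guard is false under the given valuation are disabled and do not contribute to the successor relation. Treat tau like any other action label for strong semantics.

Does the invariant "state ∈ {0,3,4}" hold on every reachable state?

Answer: INVARIANT HOLDS

Analysis:
Allowed set {0,3,4}
Reachable = {0,4}
  0: safe
  4: safe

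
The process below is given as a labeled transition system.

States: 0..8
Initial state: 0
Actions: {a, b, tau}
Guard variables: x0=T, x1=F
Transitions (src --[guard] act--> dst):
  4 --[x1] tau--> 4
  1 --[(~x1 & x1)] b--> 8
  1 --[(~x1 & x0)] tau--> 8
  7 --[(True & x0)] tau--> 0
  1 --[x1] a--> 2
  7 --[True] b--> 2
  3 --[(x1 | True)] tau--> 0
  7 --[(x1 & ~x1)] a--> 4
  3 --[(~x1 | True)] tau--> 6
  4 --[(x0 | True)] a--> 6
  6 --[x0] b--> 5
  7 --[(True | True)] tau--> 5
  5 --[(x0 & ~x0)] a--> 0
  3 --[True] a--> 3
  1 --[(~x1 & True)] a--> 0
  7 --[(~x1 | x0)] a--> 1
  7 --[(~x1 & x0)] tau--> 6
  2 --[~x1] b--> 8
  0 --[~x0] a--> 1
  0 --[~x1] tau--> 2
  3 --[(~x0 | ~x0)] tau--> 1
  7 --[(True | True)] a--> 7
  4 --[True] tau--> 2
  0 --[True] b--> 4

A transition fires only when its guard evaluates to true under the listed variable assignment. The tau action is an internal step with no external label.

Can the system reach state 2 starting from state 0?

Answer: REACHABLE

Trace:
Guard filter leaves 17 enabled edge(s).
depth 0: {0}
depth 1: {2,4}  cumulative {0,2,4}
depth 2: {6,8}  cumulative {0,2,4,6,8}
depth 3: {5}  cumulative {0,2,4,5,6,8}
Reach set: {0,2,4,5,6,8}
Path to 2: tau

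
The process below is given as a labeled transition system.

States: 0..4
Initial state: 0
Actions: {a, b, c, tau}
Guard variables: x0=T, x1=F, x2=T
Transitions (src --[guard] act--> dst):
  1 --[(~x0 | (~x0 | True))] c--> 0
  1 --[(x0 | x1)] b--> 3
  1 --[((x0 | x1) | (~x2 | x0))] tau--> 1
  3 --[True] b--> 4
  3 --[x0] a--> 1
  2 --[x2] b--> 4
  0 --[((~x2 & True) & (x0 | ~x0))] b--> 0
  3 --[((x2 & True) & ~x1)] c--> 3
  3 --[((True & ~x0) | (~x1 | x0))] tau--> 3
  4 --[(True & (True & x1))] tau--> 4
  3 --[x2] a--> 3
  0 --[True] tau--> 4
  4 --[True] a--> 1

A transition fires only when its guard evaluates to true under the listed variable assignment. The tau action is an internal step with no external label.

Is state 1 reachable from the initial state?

Answer: REACHABLE

Working:
11 transition(s) survive guard evaluation.
L0 = {0}
L1 = {4}  cumulative {0,4}
L2 = {1}  cumulative {0,1,4}
L3 = {3}  cumulative {0,1,3,4}
Reachable = {0,1,3,4}
Path to 1: tau·a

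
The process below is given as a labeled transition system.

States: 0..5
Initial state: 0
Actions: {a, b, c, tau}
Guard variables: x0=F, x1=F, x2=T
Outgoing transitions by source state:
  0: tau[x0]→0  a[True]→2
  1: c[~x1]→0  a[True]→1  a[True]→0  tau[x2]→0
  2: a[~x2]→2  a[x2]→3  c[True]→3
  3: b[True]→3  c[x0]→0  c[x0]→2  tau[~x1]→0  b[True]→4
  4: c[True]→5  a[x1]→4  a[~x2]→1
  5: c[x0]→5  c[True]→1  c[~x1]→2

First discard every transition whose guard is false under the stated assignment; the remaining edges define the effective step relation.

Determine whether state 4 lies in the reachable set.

13 transition(s) survive guard evaluation.
Layer 0: {0}
Layer 1: {2}  now seen {0,2}
Layer 2: {3}  now seen {0,2,3}
Layer 3: {4}  now seen {0,2,3,4}
Layer 4: {5}  now seen {0,2,3,4,5}
Layer 5: {1}  now seen {0,1,2,3,4,5}
R = {0,1,2,3,4,5}
witness 4: a·a·b

Answer: REACHABLE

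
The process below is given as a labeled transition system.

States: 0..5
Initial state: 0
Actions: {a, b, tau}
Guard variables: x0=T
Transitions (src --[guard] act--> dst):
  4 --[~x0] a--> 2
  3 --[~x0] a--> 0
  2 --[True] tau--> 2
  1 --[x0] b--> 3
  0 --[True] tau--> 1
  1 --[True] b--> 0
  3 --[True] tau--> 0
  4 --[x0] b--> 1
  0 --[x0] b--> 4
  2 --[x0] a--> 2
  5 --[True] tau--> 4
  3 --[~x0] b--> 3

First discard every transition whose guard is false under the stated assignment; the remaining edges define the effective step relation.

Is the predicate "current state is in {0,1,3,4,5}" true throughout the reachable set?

Inv-set: {0,1,3,4,5}
Reachable = {0,1,3,4}
  0: ok
  1: ok
  3: ok
  4: ok

Answer: INVARIANT HOLDS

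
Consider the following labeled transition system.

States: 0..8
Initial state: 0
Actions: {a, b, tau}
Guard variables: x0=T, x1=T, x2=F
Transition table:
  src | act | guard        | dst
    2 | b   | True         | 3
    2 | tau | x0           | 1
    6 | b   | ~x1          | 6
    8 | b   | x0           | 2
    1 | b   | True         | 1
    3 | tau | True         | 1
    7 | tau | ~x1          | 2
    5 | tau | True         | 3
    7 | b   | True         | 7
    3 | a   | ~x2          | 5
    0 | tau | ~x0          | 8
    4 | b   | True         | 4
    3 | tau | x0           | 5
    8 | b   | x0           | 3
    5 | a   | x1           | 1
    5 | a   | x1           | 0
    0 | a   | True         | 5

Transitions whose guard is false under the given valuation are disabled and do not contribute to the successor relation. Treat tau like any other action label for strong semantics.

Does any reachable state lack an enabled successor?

Answer: DEADLOCK-FREE

Trace:
Reachable = {0,1,3,5}
  0: a→5  [deg 1]
  1: b→1  [deg 1]
  3: a→5  tau→1  tau→5  [deg 3]
  5: a→0  a→1  tau→3  [deg 3]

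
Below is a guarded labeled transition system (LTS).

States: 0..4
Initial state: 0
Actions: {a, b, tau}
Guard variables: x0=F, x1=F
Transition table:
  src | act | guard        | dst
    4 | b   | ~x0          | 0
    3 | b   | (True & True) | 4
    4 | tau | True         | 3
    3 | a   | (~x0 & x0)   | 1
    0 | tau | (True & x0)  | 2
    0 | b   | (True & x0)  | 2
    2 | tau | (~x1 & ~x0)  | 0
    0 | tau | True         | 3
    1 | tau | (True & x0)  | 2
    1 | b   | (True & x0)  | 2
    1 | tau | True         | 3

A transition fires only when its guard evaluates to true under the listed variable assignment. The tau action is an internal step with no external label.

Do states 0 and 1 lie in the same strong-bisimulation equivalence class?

Answer: BISIMILAR

Analysis:
Compute ~ classes (split until stable):
  P[0] = {{0,1,2,3,4}}
  P[1] = {{0,1,2},{3},{4}}
  P[2] = {{0,1},{2},{3},{4}}
stable after 3 split(s): 4 block(s)
class of 0: {0,1}; class of 1: {0,1}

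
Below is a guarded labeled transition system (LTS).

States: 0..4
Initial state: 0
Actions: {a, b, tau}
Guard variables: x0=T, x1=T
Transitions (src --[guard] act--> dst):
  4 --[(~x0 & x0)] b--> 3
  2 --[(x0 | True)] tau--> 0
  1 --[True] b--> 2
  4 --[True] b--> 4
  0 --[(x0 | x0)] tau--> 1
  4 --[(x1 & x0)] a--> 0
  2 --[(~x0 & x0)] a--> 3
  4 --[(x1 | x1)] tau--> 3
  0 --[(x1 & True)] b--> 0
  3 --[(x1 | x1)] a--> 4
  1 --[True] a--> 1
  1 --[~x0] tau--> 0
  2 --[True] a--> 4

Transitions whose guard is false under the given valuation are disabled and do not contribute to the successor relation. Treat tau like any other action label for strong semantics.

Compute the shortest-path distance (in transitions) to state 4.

Breadth-first toward 4:
  L0 = {0}
  L1 = {1}
  L2 = {2}
  L3 = {4}
depth(4)=3, e.g. tau·b·a

Answer: 3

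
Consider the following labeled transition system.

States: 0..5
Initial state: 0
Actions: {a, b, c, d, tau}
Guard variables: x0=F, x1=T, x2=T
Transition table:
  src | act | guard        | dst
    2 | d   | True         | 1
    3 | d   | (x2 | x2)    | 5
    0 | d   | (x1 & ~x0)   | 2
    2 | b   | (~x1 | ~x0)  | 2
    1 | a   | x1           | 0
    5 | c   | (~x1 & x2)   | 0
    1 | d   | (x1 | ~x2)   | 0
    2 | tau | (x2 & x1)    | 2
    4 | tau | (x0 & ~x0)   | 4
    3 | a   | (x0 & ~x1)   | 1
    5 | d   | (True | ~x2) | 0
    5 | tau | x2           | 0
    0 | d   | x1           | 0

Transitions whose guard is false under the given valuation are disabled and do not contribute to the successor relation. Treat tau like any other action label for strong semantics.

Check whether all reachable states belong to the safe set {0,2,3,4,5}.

Safe = {0,2,3,4,5}
R = {0,1,2}
  0: ✓
  1: VIOLATES
  2: ✓
counterexample path to 1: d·d

Answer: INVARIANT VIOLATED at state 1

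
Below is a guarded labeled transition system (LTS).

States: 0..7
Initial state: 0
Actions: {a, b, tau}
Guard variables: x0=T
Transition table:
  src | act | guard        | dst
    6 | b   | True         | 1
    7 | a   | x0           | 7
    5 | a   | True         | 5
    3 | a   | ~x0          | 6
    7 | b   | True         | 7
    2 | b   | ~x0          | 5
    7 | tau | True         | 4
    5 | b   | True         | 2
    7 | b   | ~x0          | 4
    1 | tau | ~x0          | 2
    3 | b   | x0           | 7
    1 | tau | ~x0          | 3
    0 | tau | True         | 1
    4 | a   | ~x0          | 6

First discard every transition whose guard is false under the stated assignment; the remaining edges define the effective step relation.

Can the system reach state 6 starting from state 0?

After dropping false guards: 8 live edges.
Layer 0: {0}
Layer 1: {1}  cumulative {0,1}
Reach set: {0,1}

Answer: UNREACHABLE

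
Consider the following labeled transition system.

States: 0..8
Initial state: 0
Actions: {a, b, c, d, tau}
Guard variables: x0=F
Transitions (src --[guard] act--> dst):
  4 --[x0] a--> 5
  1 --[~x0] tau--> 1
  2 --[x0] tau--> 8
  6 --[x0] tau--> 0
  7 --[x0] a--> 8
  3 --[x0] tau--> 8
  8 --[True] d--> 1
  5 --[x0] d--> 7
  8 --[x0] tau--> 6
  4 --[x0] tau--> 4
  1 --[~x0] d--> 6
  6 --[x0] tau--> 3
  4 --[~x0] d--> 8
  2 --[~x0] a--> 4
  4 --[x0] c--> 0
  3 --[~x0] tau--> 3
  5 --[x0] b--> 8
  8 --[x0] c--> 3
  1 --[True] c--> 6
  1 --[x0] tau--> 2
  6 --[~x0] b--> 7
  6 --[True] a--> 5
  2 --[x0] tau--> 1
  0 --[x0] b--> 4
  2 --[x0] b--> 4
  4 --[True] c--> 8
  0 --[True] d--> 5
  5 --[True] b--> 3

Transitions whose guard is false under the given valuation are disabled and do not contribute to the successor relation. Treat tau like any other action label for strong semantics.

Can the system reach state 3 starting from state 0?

Answer: REACHABLE

Trace:
Guard filter leaves 12 enabled edge(s).
L0 = {0}
L1 = {5}  total {0,5}
L2 = {3}  total {0,3,5}
R = {0,3,5}
Path to 3: d·b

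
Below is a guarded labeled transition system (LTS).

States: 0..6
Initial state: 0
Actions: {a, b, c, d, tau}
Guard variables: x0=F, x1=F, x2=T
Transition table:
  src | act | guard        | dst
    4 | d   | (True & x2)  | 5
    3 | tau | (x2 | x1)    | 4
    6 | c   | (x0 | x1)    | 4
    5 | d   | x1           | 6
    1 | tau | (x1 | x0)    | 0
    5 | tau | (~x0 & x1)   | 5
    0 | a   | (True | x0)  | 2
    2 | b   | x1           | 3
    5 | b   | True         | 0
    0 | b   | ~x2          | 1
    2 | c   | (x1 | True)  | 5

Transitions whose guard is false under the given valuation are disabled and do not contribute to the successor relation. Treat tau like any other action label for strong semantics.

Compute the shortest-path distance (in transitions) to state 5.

Answer: 2

Trace:
Layered search for 5:
  L0 = {0}
  L1 = {2}
  L2 = {5}
first hit 5 at d=2 via a·c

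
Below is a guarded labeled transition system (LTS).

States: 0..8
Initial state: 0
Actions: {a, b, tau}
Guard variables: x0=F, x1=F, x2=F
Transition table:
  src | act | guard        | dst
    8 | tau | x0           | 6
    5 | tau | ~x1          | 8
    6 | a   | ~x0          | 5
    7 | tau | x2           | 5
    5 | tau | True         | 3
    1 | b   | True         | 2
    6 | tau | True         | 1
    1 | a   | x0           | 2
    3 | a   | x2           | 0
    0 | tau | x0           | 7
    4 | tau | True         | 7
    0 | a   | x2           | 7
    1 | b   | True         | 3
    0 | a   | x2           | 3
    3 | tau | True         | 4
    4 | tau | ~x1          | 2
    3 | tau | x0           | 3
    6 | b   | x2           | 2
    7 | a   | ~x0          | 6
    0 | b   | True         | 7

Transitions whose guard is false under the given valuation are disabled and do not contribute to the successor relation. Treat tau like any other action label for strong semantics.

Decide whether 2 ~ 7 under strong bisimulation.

Bisimulation quotient by refinement:
  π0 = {{0,1,2,3,4,5,6,7,8}}
  π1 = {{0,1},{2,8},{3,4,5},{6},{7}}
  π2 = {{0},{1},{2,8},{3},{4},{5},{6},{7}}
Fixed point at round 3; 8 class(es).
[2]={2,8}  [7]={7}

Answer: NOT BISIMILAR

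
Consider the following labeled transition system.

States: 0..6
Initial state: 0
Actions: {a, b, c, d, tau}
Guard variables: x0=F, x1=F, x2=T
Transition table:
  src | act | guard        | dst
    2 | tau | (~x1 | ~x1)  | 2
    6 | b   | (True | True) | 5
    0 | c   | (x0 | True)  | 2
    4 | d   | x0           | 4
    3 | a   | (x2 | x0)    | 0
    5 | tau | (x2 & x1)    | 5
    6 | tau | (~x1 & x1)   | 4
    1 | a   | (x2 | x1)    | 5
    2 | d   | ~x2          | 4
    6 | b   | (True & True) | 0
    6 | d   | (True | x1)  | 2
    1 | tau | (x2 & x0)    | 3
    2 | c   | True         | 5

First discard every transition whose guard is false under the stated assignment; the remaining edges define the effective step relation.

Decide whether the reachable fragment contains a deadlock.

R = {0,2,5}
  0: c→2  [1 out]
  2: c→5  tau→2  [2 out]
  5: ∅  [STUCK]
trace reaching 5: c·c

Answer: DEADLOCK at state 5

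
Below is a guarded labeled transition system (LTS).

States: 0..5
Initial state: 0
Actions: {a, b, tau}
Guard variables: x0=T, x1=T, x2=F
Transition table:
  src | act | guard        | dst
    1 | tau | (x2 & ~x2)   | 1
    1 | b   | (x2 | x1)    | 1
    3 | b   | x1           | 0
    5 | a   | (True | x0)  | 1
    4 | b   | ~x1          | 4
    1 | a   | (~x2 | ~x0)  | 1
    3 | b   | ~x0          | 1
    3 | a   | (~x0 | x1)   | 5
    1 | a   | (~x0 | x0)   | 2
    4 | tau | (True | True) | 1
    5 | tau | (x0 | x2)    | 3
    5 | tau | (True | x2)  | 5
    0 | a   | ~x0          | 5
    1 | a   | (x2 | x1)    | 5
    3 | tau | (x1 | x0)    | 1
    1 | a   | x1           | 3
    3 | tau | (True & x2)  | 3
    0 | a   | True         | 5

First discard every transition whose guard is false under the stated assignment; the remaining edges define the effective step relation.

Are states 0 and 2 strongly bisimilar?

Answer: NOT BISIMILAR

Working:
Compute ~ classes (split until stable):
  π0 = {{0,1,2,3,4,5}}
  π1 = {{0},{1},{2},{3},{4},{5}}
6 equivalence class(es) (converged in 2)
0∈{0}, 2∈{2}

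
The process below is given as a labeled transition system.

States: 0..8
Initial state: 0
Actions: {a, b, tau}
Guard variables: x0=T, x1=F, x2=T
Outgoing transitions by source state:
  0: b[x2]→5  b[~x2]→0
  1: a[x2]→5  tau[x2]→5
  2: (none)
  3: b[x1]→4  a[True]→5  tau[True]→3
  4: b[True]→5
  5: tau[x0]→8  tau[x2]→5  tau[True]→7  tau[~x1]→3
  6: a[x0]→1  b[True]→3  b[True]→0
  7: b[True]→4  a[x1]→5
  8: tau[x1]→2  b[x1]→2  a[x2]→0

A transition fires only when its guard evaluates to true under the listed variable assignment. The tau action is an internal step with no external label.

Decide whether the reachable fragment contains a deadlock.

Answer: DEADLOCK-FREE

Trace:
R = {0,3,4,5,7,8}
  0: b→5  [1 exit(s)]
  3: a→5  tau→3  [2 exit(s)]
  4: b→5  [1 exit(s)]
  5: tau→3  tau→5  tau→7  tau→8  [4 exit(s)]
  7: b→4  [1 exit(s)]
  8: a→0  [1 exit(s)]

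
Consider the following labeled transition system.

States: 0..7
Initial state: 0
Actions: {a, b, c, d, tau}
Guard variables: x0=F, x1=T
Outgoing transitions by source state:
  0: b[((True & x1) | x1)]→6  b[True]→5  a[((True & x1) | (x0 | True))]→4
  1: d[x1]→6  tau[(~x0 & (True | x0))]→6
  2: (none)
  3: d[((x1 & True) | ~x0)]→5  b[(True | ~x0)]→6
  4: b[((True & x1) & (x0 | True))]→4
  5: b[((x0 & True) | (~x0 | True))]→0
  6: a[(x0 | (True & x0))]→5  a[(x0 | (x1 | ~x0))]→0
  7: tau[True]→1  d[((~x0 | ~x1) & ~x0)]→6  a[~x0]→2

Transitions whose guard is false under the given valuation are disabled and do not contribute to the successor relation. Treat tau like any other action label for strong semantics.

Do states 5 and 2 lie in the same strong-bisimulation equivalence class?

Bisimulation quotient by refinement:
  P[0] = {{0,1,2,3,4,5,6,7}}
  P[1] = {{0},{1},{2},{3},{4,5},{6},{7}}
  P[2] = {{0},{1},{2},{3},{4},{5},{6},{7}}
stable after 3 split(s): 8 block(s)
[5]={5}  [2]={2}

Answer: NOT BISIMILAR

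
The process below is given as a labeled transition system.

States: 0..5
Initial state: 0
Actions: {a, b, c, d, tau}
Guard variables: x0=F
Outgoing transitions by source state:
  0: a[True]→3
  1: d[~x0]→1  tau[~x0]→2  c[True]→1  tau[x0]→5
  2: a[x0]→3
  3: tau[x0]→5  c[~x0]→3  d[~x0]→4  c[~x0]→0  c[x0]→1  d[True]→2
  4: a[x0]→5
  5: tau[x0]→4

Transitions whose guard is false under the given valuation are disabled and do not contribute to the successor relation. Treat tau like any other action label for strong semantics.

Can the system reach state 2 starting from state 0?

After dropping false guards: 8 live edges.
L0 = {0}
L1 = {3}  cumulative {0,3}
L2 = {2,4}  cumulative {0,2,3,4}
Reach set: {0,2,3,4}
witness 2: a·d

Answer: REACHABLE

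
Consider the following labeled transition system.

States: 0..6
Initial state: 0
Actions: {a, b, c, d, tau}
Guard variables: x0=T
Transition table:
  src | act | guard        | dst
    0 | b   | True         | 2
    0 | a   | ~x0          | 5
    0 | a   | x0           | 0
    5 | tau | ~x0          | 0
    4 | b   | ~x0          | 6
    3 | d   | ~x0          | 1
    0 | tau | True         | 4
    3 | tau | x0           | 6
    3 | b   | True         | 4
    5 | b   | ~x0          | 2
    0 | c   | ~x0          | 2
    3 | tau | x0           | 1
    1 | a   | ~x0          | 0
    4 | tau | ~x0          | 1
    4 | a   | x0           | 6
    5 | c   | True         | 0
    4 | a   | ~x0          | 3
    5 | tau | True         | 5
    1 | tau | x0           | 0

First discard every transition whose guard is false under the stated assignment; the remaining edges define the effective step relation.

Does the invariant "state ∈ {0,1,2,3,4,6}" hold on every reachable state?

Allowed set {0,1,2,3,4,6}
Reachable = {0,2,4,6}
  0: ok
  2: ok
  4: ok
  6: ok

Answer: INVARIANT HOLDS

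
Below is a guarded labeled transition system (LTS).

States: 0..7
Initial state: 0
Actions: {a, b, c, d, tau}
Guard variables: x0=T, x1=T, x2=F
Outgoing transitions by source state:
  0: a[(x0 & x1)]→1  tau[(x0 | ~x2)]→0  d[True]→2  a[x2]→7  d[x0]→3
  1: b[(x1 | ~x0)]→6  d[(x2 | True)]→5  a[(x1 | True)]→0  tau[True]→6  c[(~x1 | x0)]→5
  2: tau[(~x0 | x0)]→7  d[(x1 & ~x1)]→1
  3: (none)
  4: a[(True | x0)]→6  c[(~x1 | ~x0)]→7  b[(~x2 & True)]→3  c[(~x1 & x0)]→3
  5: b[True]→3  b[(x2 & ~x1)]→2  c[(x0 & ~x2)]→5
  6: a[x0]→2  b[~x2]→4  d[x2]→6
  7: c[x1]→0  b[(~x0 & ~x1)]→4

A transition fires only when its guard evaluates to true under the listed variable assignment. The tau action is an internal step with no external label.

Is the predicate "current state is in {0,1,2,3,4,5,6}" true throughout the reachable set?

Inv-set: {0,1,2,3,4,5,6}
Reachable = {0,1,2,3,4,5,6,7}
  0: ✓
  1: ✓
  2: ✓
  3: ✓
  4: ✓
  5: ✓
  6: ✓
  7: outside
witness against invariant: d·tau → 7

Answer: INVARIANT VIOLATED at state 7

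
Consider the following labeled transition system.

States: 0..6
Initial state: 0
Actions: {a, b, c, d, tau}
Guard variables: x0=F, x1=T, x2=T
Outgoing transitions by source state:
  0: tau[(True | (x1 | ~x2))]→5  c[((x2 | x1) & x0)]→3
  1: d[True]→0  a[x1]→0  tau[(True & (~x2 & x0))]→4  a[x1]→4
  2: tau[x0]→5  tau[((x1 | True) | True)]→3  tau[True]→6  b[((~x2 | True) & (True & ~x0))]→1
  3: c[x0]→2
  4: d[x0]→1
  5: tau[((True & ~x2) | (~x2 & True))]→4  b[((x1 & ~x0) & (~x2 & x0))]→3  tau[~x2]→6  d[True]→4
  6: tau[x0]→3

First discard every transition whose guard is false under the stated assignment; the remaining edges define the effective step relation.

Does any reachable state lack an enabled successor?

R = {0,4,5}
  0: tau→5  [1 out]
  4: ∅  [no exit]
  5: d→4  [1 out]
witness 4: tau·d

Answer: DEADLOCK at state 4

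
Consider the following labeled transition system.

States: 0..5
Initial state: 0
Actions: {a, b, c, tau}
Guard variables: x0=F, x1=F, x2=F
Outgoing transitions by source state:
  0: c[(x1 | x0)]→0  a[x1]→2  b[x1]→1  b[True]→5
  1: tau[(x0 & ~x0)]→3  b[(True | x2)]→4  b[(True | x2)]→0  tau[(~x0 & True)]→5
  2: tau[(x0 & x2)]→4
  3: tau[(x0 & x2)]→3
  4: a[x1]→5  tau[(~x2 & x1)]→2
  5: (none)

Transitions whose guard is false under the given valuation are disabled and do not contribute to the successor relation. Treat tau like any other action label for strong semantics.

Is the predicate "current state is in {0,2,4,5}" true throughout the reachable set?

Answer: INVARIANT HOLDS

Working:
Allowed set {0,2,4,5}
R = {0,5}
  0: safe
  5: safe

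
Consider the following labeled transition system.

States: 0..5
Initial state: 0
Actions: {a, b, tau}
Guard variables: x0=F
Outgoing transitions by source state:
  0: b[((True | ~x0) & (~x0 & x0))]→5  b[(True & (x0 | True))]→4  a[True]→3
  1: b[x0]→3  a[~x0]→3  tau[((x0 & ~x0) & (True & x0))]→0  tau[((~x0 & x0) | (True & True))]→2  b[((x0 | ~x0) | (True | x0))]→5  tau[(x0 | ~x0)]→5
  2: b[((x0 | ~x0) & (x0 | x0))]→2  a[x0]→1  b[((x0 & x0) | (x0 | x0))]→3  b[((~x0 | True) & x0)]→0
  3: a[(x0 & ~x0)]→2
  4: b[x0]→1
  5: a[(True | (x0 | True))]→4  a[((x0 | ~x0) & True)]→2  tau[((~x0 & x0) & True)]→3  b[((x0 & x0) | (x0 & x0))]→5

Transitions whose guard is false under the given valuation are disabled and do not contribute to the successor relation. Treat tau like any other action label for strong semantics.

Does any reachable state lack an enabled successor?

Reach set: {0,3,4}
  0: a→3  b→4  [deg 2]
  3: ∅  [deadlock]
  4: ∅  [deadlock]
trace reaching 3: a

Answer: DEADLOCK at state 3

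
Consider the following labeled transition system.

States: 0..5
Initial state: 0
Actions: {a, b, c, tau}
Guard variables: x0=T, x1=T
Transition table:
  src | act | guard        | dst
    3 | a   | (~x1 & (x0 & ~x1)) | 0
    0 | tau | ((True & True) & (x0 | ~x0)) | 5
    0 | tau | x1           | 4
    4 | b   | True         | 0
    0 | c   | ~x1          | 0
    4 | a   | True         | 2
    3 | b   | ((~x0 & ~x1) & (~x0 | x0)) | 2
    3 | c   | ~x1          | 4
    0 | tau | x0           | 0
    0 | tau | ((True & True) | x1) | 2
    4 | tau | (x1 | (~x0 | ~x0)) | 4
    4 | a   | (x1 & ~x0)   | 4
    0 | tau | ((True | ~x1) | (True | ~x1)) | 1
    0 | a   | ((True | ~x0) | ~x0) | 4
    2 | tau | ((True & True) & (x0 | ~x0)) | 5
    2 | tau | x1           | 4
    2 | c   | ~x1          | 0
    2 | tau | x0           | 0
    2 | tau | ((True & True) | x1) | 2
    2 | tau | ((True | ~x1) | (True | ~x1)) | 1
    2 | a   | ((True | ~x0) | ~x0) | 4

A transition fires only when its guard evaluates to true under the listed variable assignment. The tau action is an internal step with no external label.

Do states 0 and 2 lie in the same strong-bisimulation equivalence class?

Bisimulation quotient by refinement:
  round 0: {{0,1,2,3,4,5}}
  round 1: {{0,2},{1,3,5},{4}}
stable after 2 split(s): 3 block(s)
0∈{0,2}, 2∈{0,2}

Answer: BISIMILAR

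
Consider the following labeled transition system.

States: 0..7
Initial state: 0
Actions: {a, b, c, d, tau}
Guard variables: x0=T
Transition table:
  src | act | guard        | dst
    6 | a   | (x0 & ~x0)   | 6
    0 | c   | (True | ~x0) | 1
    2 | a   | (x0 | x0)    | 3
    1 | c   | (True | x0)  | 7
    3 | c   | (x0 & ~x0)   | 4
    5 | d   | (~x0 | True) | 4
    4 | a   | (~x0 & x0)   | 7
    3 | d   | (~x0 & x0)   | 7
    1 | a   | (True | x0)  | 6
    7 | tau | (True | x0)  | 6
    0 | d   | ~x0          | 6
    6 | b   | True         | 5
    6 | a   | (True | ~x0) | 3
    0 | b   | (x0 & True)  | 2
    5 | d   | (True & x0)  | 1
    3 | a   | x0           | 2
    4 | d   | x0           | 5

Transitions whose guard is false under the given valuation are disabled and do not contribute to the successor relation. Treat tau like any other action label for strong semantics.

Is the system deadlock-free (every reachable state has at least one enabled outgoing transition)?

Answer: DEADLOCK-FREE

Working:
Reach set: {0,1,2,3,4,5,6,7}
  0: b→2  c→1  [deg 2]
  1: a→6  c→7  [deg 2]
  2: a→3  [deg 1]
  3: a→2  [deg 1]
  4: d→5  [deg 1]
  5: d→1  d→4  [deg 2]
  6: a→3  b→5  [deg 2]
  7: tau→6  [deg 1]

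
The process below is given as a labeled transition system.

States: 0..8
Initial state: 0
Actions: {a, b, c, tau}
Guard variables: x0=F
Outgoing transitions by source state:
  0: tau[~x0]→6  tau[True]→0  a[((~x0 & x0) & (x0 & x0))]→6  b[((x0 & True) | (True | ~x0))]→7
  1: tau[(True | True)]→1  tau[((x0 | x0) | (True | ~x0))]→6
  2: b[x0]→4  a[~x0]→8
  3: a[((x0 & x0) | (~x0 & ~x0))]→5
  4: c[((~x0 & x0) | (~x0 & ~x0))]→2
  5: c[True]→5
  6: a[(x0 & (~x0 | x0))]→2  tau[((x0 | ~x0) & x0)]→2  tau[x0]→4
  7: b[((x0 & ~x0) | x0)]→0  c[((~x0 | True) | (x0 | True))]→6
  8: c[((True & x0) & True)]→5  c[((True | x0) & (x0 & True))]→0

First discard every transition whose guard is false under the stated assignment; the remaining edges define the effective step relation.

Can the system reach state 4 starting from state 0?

Answer: UNREACHABLE

Analysis:
Guard filter leaves 10 enabled edge(s).
L0 = {0}
L1 = {6,7}  total {0,6,7}
R = {0,6,7}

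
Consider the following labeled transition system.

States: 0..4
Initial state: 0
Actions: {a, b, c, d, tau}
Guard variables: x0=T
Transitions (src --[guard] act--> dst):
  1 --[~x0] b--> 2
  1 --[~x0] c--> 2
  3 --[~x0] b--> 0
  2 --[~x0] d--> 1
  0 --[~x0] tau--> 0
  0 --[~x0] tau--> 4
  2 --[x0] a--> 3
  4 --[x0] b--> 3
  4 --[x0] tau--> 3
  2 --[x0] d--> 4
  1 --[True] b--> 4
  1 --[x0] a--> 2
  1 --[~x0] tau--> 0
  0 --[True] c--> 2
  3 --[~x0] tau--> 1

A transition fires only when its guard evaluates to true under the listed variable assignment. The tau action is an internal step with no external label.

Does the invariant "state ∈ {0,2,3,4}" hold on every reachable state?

Answer: INVARIANT HOLDS

Trace:
Safe = {0,2,3,4}
Reach set: {0,2,3,4}
  0: ✓
  2: ✓
  3: ✓
  4: ✓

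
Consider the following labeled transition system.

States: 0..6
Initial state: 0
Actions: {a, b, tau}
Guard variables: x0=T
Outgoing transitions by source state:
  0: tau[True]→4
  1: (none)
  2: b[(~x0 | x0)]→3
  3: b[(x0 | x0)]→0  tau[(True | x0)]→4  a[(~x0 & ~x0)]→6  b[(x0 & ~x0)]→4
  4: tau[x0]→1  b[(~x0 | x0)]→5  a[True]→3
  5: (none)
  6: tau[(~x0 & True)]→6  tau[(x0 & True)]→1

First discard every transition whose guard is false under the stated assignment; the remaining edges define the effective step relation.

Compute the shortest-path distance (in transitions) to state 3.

Layered search for 3:
  L0 = {0}
  L1 = {4}
  L2 = {1,3,5}
first hit 3 at d=2 via tau·a

Answer: 2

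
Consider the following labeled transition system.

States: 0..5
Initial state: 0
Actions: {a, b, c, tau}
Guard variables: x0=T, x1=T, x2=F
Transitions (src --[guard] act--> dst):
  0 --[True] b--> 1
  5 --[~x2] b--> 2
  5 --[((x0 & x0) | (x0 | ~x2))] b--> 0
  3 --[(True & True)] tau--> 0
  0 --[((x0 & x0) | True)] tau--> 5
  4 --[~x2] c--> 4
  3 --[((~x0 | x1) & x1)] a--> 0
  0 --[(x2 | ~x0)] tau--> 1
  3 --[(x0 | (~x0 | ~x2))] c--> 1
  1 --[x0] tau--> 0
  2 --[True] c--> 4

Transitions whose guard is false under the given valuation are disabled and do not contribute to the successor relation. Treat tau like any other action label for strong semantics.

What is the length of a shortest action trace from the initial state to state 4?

BFS to 4:
  L0 = {0}
  L1 = {1,5}
  L2 = {2}
  L3 = {4}
depth(4)=3, e.g. tau·b·c

Answer: 3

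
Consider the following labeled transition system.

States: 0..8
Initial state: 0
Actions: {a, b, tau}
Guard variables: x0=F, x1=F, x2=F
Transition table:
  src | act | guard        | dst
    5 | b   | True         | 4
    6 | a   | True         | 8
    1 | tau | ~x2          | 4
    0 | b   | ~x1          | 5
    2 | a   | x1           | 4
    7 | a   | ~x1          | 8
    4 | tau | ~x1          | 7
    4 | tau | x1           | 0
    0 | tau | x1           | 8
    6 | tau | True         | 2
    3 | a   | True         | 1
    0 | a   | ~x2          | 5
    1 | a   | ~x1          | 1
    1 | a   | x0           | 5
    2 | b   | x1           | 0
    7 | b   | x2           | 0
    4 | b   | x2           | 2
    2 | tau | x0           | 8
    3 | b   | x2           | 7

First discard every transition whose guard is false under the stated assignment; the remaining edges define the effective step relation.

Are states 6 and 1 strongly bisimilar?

Compute ~ classes (split until stable):
  π0 = {{0,1,2,3,4,5,6,7,8}}
  π1 = {{0},{1,6},{2,8},{3,7},{4},{5}}
  π2 = {{0},{1},{2,8},{3},{4},{5},{6},{7}}
Fixed point at round 3; 8 class(es).
class of 6: {6}; class of 1: {1}

Answer: NOT BISIMILAR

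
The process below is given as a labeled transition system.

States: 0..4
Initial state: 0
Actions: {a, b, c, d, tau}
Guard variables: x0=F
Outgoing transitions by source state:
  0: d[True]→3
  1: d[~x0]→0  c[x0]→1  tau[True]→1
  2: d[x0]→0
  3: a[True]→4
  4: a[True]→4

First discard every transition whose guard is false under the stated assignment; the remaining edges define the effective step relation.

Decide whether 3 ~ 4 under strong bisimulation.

Answer: BISIMILAR

Trace:
Bisimulation quotient by refinement:
  π0 = {{0,1,2,3,4}}
  π1 = {{0},{1},{2},{3,4}}
stable after 2 split(s): 4 block(s)
[3]={3,4}  [4]={3,4}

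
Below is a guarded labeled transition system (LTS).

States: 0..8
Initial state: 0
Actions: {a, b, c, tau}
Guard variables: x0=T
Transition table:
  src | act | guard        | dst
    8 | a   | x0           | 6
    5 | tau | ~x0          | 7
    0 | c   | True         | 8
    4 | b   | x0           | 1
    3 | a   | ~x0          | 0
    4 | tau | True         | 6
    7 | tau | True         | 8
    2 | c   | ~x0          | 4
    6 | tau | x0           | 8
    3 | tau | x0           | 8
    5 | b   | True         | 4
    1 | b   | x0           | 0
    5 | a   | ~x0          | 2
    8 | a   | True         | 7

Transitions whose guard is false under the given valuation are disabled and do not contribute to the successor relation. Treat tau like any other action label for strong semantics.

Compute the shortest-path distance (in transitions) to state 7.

Answer: 2

Trace:
Breadth-first toward 7:
  depth 0: {0}
  depth 1: {8}
  depth 2: {6,7}
first hit 7 at d=2 via c·a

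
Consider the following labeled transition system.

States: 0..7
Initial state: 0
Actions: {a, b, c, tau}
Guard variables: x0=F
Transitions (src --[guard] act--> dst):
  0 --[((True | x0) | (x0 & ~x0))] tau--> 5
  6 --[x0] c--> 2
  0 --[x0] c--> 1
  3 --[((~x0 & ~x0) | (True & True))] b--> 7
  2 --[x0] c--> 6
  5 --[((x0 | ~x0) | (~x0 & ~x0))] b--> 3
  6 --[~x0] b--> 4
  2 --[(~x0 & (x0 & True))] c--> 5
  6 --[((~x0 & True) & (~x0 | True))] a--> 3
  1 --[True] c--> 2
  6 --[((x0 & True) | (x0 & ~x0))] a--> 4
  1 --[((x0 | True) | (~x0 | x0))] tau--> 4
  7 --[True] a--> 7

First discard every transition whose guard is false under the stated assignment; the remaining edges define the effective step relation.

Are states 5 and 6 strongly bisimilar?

Answer: NOT BISIMILAR

Trace:
Refine partition for ~:
  round 0: {{0,1,2,3,4,5,6,7}}
  round 1: {{0},{1},{2,4},{3,5},{6},{7}}
  round 2: {{0},{1},{2,4},{3},{5},{6},{7}}
stable after 3 split(s): 7 block(s)
[5]={5}  [6]={6}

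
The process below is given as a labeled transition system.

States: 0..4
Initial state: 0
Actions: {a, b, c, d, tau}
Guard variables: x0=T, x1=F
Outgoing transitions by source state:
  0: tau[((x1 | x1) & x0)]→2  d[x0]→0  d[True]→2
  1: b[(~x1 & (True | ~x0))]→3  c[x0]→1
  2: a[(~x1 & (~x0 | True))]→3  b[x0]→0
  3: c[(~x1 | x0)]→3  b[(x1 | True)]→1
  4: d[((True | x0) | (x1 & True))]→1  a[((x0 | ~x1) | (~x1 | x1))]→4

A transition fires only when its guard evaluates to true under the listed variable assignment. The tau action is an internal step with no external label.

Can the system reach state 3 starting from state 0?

10 transition(s) survive guard evaluation.
Layer 0: {0}
Layer 1: {2}  cumulative {0,2}
Layer 2: {3}  cumulative {0,2,3}
Layer 3: {1}  cumulative {0,1,2,3}
R = {0,1,2,3}
Path to 3: d·a

Answer: REACHABLE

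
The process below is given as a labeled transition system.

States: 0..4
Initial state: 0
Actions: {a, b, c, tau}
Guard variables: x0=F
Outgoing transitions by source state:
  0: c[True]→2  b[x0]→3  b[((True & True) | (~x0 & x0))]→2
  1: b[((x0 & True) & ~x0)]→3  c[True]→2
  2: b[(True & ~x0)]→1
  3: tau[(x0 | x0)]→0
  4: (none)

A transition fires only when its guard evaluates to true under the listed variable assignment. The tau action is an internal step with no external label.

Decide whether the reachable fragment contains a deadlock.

R = {0,1,2}
  0: b→2  c→2  [2 out]
  1: c→2  [1 out]
  2: b→1  [1 out]

Answer: DEADLOCK-FREE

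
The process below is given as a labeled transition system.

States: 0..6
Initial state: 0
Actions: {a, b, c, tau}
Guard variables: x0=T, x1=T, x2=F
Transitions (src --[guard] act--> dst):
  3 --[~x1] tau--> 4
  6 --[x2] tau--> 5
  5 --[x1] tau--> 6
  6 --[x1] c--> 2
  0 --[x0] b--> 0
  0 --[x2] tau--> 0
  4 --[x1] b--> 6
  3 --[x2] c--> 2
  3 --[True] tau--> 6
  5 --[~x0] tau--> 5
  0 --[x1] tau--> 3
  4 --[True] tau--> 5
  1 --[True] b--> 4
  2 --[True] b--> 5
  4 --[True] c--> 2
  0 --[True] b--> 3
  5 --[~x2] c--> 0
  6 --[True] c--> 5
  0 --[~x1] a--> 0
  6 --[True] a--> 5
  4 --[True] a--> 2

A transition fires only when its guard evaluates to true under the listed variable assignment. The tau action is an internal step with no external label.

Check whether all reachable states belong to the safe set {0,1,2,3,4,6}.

Answer: INVARIANT VIOLATED at state 5

Working:
Inv-set: {0,1,2,3,4,6}
Reachable = {0,2,3,5,6}
  0: ✓
  2: ✓
  3: ✓
  5: ✗ unsafe
  6: ✓
reach 5 via b·tau·c — violates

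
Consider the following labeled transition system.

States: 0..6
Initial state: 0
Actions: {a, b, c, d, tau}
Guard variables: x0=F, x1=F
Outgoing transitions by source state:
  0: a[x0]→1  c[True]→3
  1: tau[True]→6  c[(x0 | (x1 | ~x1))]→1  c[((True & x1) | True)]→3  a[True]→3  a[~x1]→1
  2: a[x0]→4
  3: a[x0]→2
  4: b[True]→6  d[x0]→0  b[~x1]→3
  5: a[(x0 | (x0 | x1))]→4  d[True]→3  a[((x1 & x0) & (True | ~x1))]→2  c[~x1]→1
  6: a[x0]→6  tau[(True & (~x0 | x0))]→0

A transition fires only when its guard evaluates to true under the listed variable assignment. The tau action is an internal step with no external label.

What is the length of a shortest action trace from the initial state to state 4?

Answer: UNREACHABLE

Working:
BFS to 4:
  L0 = {0}
  L1 = {3}
4 never appears.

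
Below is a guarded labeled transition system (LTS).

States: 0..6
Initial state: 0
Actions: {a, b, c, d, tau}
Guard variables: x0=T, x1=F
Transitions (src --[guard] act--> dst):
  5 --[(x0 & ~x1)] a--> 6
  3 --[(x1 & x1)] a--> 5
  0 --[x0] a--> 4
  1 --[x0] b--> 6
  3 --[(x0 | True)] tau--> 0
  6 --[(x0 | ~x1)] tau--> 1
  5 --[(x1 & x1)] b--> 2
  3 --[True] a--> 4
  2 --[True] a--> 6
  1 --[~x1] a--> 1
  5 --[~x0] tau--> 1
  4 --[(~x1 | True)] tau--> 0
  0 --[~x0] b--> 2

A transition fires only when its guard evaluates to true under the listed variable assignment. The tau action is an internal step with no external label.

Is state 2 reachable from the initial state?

After dropping false guards: 9 live edges.
L0 = {0}
L1 = {4}  now seen {0,4}
Reach set: {0,4}

Answer: UNREACHABLE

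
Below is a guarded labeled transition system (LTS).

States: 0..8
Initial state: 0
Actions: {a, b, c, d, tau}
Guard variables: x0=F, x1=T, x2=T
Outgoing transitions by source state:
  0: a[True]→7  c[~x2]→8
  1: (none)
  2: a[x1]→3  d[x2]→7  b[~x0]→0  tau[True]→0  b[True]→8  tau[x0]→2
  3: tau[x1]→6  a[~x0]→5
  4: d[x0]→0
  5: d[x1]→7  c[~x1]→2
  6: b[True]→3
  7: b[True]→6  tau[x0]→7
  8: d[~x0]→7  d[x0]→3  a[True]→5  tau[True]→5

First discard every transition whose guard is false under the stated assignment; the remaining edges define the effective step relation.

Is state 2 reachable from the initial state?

After dropping false guards: 14 live edges.
depth 0: {0}
depth 1: {7}  now seen {0,7}
depth 2: {6}  now seen {0,6,7}
depth 3: {3}  now seen {0,3,6,7}
depth 4: {5}  now seen {0,3,5,6,7}
R = {0,3,5,6,7}

Answer: UNREACHABLE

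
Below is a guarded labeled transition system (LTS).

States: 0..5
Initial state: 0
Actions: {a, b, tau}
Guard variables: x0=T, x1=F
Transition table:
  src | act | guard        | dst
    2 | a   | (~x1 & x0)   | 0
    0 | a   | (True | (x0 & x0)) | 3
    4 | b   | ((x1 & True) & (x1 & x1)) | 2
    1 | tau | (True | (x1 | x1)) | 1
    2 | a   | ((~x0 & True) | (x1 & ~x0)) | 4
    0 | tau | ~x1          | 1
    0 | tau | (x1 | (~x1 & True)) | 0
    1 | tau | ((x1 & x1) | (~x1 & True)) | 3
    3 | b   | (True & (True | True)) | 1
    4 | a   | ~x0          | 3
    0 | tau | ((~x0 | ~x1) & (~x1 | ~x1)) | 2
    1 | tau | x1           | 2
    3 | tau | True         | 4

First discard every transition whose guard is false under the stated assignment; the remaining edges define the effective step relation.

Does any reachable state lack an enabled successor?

Reachable = {0,1,2,3,4}
  0: a→3  tau→0  tau→1  tau→2  [4 exit(s)]
  1: tau→1  tau→3  [2 exit(s)]
  2: a→0  [1 exit(s)]
  3: b→1  tau→4  [2 exit(s)]
  4: ∅  [deadlock]
witness 4: a·tau

Answer: DEADLOCK at state 4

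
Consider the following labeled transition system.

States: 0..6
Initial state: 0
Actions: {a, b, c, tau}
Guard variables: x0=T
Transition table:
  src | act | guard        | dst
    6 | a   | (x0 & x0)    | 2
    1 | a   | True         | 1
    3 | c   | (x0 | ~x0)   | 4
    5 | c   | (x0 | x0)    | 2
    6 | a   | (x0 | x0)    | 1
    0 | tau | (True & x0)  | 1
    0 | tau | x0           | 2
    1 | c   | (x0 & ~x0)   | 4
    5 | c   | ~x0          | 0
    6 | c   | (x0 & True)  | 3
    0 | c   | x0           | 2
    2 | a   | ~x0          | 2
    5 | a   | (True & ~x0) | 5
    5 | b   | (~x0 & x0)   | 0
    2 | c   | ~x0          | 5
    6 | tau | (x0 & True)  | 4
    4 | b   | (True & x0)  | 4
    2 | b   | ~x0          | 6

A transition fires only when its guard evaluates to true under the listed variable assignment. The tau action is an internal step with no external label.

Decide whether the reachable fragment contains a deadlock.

R = {0,1,2}
  0: c→2  tau→1  tau→2  [3 out]
  1: a→1  [1 out]
  2: ∅  [STUCK]
witness 2: tau

Answer: DEADLOCK at state 2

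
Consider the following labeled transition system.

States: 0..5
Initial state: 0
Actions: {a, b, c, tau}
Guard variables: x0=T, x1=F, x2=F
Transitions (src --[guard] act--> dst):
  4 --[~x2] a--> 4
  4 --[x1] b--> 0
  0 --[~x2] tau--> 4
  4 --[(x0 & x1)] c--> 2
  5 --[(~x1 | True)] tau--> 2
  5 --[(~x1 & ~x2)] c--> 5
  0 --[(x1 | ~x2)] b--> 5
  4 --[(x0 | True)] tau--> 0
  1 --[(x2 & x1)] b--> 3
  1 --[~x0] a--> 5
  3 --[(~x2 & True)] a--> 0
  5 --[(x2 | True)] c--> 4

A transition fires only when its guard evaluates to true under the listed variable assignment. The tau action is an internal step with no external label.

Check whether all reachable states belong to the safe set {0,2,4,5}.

Allowed set {0,2,4,5}
Reach set: {0,2,4,5}
  0: ok
  2: ok
  4: ok
  5: ok

Answer: INVARIANT HOLDS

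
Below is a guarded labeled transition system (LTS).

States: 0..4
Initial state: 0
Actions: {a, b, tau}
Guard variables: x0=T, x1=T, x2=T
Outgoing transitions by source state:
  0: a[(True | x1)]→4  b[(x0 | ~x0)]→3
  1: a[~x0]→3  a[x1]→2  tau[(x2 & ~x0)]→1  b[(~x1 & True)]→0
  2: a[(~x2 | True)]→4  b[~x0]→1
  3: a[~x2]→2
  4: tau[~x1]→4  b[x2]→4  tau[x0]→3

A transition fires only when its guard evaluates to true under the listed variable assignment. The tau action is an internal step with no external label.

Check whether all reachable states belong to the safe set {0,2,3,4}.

Safe = {0,2,3,4}
Reach set: {0,3,4}
  0: ✓
  3: ✓
  4: ✓

Answer: INVARIANT HOLDS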